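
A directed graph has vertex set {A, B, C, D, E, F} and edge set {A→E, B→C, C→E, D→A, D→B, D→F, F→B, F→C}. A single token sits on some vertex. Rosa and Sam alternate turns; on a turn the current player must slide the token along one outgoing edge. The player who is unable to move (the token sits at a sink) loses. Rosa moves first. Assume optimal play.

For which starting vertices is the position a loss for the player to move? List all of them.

B, E

Classify positions by backward induction: terminal positions (no move available) are L. From any other position, the mover wins iff some move reaches an L.
Every edge goes from a vertex to one that appears earlier in the order E, C, B, A, F, D, so processing vertices in that order labels each vertex after all of its successors.
E: no outgoing edge → L
C: reaches L-position E → W
B: only reaches C(W), which is W → L
A: reaches L-position E → W
F: reaches L-position B → W
D: reaches L-position B → W
The losing starting vertices are exactly the entries labelled L in this table (2 of them).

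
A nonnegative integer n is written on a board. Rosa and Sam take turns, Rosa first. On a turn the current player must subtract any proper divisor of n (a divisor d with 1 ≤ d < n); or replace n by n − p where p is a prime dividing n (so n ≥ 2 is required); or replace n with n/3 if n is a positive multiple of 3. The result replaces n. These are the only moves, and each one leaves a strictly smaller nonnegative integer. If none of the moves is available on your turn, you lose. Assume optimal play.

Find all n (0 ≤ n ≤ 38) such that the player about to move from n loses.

Label each position W (a win for the player to move) or L (a loss). A position with no legal move is L; any other position is W exactly when some move reaches an L, and L when every move reaches a W.
n=0: no move → L
n=1: no move → L
n=2: reaches L-position 0 → W
n=3: reaches L-position 0 → W
n=4: only reaches 2(W), 3(W), all W → L
n=5: reaches L-position 0 → W
n=6: reaches L-position 4 → W
n=7: reaches L-position 0 → W
n=8: reaches L-position 4 → W
n=9: only reaches 3(W), 6(W), 8(W), all W → L
n=10: reaches L-position 9 → W
n=11: reaches L-position 0 → W
n=12: reaches L-position 4 → W
n=13: reaches L-position 0 → W
n=14: only reaches 7(W), 12(W), 13(W), all W → L
n=15: reaches L-position 14 → W
n=16: reaches L-position 14 → W
n=17: reaches L-position 0 → W
n=18: reaches L-position 9 → W
n=19: reaches L-position 0 → W
n=20: only reaches 10(W), 15(W), 16(W), 18(W), 19(W), all W → L
n=21: reaches L-position 14 → W
n=22: reaches L-position 20 → W
n=23: reaches L-position 0 → W
n=24: reaches L-position 20 → W
n=25: reaches L-position 20 → W
n=26: only reaches 13(W), 24(W), 25(W), all W → L
n=27: reaches L-position 9 → W
n=28: reaches L-position 14 → W
n=29: reaches L-position 0 → W
n=30: reaches L-position 20 → W
n=31: reaches L-position 0 → W
n=32: only reaches 16(W), 24(W), 28(W), 30(W), 31(W), all W → L
n=33: reaches L-position 32 → W
n=34: reaches L-position 32 → W
n=35: only reaches 28(W), 30(W), 34(W), all W → L
n=36: reaches L-position 32 → W
n=37: reaches L-position 0 → W
n=38: only reaches 19(W), 36(W), 37(W), all W → L
The losing starting values of n are exactly the entries labelled L in this table (10 of them).

0, 1, 4, 9, 14, 20, 26, 32, 35, 38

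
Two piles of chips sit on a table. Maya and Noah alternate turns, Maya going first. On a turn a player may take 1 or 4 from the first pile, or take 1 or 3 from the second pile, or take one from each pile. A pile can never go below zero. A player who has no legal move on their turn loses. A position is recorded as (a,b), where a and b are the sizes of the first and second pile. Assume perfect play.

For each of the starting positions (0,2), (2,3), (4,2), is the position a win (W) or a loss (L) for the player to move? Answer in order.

Compute win/loss labels from the base case upward. A position with no move is L. Any other position is W if it can reach an L in one move, else L.
No move ever increases a pile, so every position that can arise here has a ≤ 4 and b ≤ 3; it is enough to label the cells with 0 ≤ a ≤ 4 and 0 ≤ b ≤ 3.
Every move lowers a or b (never raises either), so fill the grid row by row in increasing a, and left to right within a row: each cell's successors are then already labelled.
      b=0  b=1  b=2  b=3
a=0:    L    W    L    W
a=1:    W    W    W    W
a=2:    L    W    L    W
a=3:    W    W    W    W
a=4:    W    L    W    L
Cells with no legal move (terminal, hence L): (0,0).
The remaining L cells, each justified by listing all of its moves:
(0,2): the only move is to (0,1)(W), a W ⇒ L
(2,0): the only move is to (1,0)(W), a W ⇒ L
(2,2): moves to (1,2)(W), (2,1)(W), (1,1)(W); every one is W ⇒ L
(4,1): moves to (3,1)(W), (0,1)(W), (4,0)(W), (3,0)(W); every one is W ⇒ L
(4,3): moves to (3,3)(W), (0,3)(W), (4,2)(W), (4,0)(W), (3,2)(W); every one is W ⇒ L
Every other cell has at least one move into one of the L cells above, so it is W.
(0,2): one of the L cells justified above, so L
(2,3): the move to (2,2) reaches an L cell, so W
(4,2): the move to (0,2) reaches an L cell, so W

(0,2): L, (2,3): W, (4,2): W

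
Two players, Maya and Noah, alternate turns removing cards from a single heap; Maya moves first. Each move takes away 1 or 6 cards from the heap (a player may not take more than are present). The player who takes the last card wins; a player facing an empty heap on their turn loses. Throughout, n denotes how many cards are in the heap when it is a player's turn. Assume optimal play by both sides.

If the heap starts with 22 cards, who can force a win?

Positions with no move are L. A position that does have a move is losing for the player to move precisely when every available move leads to a winning position for the opponent. Fill in the labels:
n=0: no move → L
n=1: can move to 0, which is L ⇒ W
n=2: the only move is to 1(W), a W ⇒ L
n=3: can move to 2, which is L ⇒ W
n=4: the only move is to 3(W), a W ⇒ L
n=5: can move to 4, which is L ⇒ W
n=6: can move to 0, which is L ⇒ W
n=7: moves to 6(W), 1(W); every one is W ⇒ L
n=8: can move to 7, which is L ⇒ W
n=9: moves to 8(W), 3(W); every one is W ⇒ L
n=10: can move to 9, which is L ⇒ W
n=11: moves to 10(W), 5(W); every one is W ⇒ L
n=12: can move to 11, which is L ⇒ W
n=13: can move to 7, which is L ⇒ W
n=14: moves to 13(W), 8(W); every one is W ⇒ L
n=15: can move to 14, which is L ⇒ W
n=16: moves to 15(W), 10(W); every one is W ⇒ L
n=17: can move to 16, which is L ⇒ W
n=18: moves to 17(W), 12(W); every one is W ⇒ L
n=19: can move to 18, which is L ⇒ W
n=20: can move to 14, which is L ⇒ W
n=21: moves to 20(W), 15(W); every one is W ⇒ L
n=22: can move to 21, which is L ⇒ W
From 22 Maya can remove 1, leaving 21, reaching an L position.

Maya wins.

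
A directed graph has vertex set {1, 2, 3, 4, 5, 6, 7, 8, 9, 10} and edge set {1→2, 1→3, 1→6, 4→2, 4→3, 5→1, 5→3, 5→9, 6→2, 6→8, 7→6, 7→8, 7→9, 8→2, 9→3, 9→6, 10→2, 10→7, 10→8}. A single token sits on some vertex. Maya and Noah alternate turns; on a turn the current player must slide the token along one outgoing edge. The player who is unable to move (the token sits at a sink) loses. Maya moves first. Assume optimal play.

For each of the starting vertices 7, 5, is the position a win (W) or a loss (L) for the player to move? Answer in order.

Classify positions by backward induction: terminal positions (no move available) are L. From any other position, the mover wins iff some move reaches an L.
Every edge goes from a vertex to one that appears earlier in the order 3, 2, 8, 6, 4, 1, 9, 5, 7, 10, so processing vertices in that order labels each vertex after all of its successors.
3: no outgoing edge → L
2: no outgoing edge → L
8: →2(L), so W
6: →2(L), so W
4: →2(L), so W
1: →2(L), so W
9: →3(L), so W
5: →3(L), so W
7: →9(W), 6(W), 8(W) — all W, so L
10: →7(L), so W

7: L, 5: W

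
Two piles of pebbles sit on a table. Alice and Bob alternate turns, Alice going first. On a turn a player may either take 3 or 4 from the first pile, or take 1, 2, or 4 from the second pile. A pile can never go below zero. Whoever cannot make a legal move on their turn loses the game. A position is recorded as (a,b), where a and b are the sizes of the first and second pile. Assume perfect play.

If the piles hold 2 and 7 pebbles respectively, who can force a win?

Label each position W (a win for the player to move) or L (a loss). A position with no legal move is L; any other position is W exactly when some move reaches an L, and L when every move reaches a W.
No move ever increases a pile, so every position that can arise here has a ≤ 2 and b ≤ 7; it is enough to label the cells with 0 ≤ a ≤ 2 and 0 ≤ b ≤ 7.
Every move lowers a or b (never raises either), so fill the grid row by row in increasing a, and left to right within a row: each cell's successors are then already labelled.
      b=0  b=1  b=2  b=3  b=4  b=5  b=6  b=7
a=0:    L    W    W    L    W    W    L    W
a=1:    L    W    W    L    W    W    L    W
a=2:    L    W    W    L    W    W    L    W
Cells with no legal move (terminal, hence L): (0,0), (1,0), (2,0).
The remaining L cells, each justified by listing all of its moves:
(0,3): moves to (0,2)(W), (0,1)(W); every one is W ⇒ L
(0,6): moves to (0,5)(W), (0,4)(W), (0,2)(W); every one is W ⇒ L
(1,3): moves to (1,2)(W), (1,1)(W); every one is W ⇒ L
(1,6): moves to (1,5)(W), (1,4)(W), (1,2)(W); every one is W ⇒ L
(2,3): moves to (2,2)(W), (2,1)(W); every one is W ⇒ L
(2,6): moves to (2,5)(W), (2,4)(W), (2,2)(W); every one is W ⇒ L
Every other cell has at least one move into one of the L cells above, so it is W.
From (2,7) Alice can move to (2,6), reaching an L position.

Alice wins.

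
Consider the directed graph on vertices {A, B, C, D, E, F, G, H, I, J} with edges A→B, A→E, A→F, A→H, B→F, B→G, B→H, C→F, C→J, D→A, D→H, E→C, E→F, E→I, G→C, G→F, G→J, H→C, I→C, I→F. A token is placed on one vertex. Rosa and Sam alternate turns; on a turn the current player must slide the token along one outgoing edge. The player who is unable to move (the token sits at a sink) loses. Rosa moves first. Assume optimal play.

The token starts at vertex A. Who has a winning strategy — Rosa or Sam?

Rosa wins.

Build the W/L table. Terminal = L. A non-terminal position is W if it has a move to some L; otherwise it is L.
Every edge goes from a vertex to one that appears earlier in the order F, J, C, G, I, H, B, E, A, D, so processing vertices in that order labels each vertex after all of its successors.
F: no outgoing edge → L
J: no outgoing edge → L
C: →J(L), so W
G: →J(L), so W
I: →F(L), so W
H: →C(W) only, which is W, so L
B: →H(L), so W
E: →F(L), so W
A: →H(L), so W
D: →H(L), so W
From A Rosa can move to H, reaching an L position.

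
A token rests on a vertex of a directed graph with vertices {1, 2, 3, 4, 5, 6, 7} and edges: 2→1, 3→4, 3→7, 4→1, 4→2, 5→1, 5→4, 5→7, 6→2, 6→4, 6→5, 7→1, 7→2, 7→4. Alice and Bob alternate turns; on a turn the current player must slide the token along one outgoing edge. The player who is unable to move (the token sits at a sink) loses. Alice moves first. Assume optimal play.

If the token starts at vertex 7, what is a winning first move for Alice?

Move to 1.

Label each position W (a win for the player to move) or L (a loss). A position with no legal move is L; any other position is W exactly when some move reaches an L, and L when every move reaches a W.
Every edge goes from a vertex to one that appears earlier in the order 1, 2, 4, 7, 5, 6, 3, so processing vertices in that order labels each vertex after all of its successors.
1: no outgoing edge → L
2: →1(L), so W
4: →1(L), so W
7: →1(L), so W
5: →1(L), so W
6: →5(W), 4(W), 2(W) — all W, so L
3: →7(W), 4(W) — all W, so L
From 7, the L positions reachable in one move are: 1.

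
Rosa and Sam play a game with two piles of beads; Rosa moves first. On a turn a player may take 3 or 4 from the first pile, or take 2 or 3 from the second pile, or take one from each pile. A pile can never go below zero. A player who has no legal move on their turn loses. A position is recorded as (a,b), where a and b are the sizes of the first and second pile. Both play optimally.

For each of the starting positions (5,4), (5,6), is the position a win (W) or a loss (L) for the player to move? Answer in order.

(5,4): W, (5,6): L

Build the W/L table. Terminal = L. A non-terminal position is W if it has a move to some L; otherwise it is L.
No move ever increases a pile, so every position that can arise here has a ≤ 5 and b ≤ 6; it is enough to label the cells with 0 ≤ a ≤ 5 and 0 ≤ b ≤ 6.
Every move lowers a or b (never raises either), so fill the grid row by row in increasing a, and left to right within a row: each cell's successors are then already labelled.
      b=0  b=1  b=2  b=3  b=4  b=5  b=6
a=0:    L    L    W    W    W    L    L
a=1:    L    W    W    W    L    L    W
a=2:    L    W    W    W    L    W    W
a=3:    W    W    L    L    W    W    W
a=4:    W    W    L    W    W    W    W
a=5:    W    L    L    W    W    W    L
Cells with no legal move (terminal, hence L): (0,0), (0,1), (1,0), (2,0).
The remaining L cells, each justified by listing all of its moves:
(0,5): →(0,3)(W), (0,2)(W) — all W, so L
(0,6): →(0,4)(W), (0,3)(W) — all W, so L
(1,4): →(1,2)(W), (1,1)(W), (0,3)(W) — all W, so L
(1,5): →(1,3)(W), (1,2)(W), (0,4)(W) — all W, so L
(2,4): →(2,2)(W), (2,1)(W), (1,3)(W) — all W, so L
(3,2): →(0,2)(W), (3,0)(W), (2,1)(W) — all W, so L
(3,3): →(0,3)(W), (3,1)(W), (3,0)(W), (2,2)(W) — all W, so L
(4,2): →(1,2)(W), (0,2)(W), (4,0)(W), (3,1)(W) — all W, so L
(5,1): →(2,1)(W), (1,1)(W), (4,0)(W) — all W, so L
(5,2): →(2,2)(W), (1,2)(W), (5,0)(W), (4,1)(W) — all W, so L
(5,6): →(2,6)(W), (1,6)(W), (5,4)(W), (5,3)(W), (4,5)(W) — all W, so L
Every other cell has at least one move into one of the L cells above, so it is W.
(5,4): the move to (2,4) reaches an L cell, so W
(5,6): one of the L cells justified above, so L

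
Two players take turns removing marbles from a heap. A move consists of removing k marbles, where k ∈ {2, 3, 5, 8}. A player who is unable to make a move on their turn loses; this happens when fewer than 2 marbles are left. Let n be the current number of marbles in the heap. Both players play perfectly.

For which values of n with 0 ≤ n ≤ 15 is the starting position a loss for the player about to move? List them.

0, 1, 7, 11

Positions with no move are L. A position that does have a move is losing for the player to move precisely when every available move leads to a winning position for the opponent. Fill in the labels:
n=0: no move → L
n=1: no move → L
n=2: can move to 0, which is L ⇒ W
n=3: can move to 1, which is L ⇒ W
n=4: can move to 1, which is L ⇒ W
n=5: can move to 0, which is L ⇒ W
n=6: can move to 1, which is L ⇒ W
n=7: moves to 5(W), 4(W), 2(W); every one is W ⇒ L
n=8: can move to 0, which is L ⇒ W
n=9: can move to 7, which is L ⇒ W
n=10: can move to 7, which is L ⇒ W
n=11: moves to 9(W), 8(W), 6(W), 3(W); every one is W ⇒ L
n=12: can move to 7, which is L ⇒ W
n=13: can move to 11, which is L ⇒ W
n=14: can move to 11, which is L ⇒ W
n=15: can move to 7, which is L ⇒ W
The losing starting values of n are exactly the entries labelled L in this table (4 of them).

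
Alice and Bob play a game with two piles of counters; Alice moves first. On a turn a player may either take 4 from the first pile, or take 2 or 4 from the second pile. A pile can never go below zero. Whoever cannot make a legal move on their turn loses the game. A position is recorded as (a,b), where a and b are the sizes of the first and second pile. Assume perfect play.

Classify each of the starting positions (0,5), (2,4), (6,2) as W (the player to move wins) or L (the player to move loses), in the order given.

Work bottom-up. With no move the player to move loses. Otherwise the position is W if at least one move leads to an L position for the opponent, and L if every move leads to a W.
No move ever increases a pile, so every position that can arise here has a ≤ 6 and b ≤ 5; it is enough to label the cells with 0 ≤ a ≤ 6 and 0 ≤ b ≤ 5.
Every move lowers a or b (never raises either), so fill the grid row by row in increasing a, and left to right within a row: each cell's successors are then already labelled.
      b=0  b=1  b=2  b=3  b=4  b=5
a=0:    L    L    W    W    W    W
a=1:    L    L    W    W    W    W
a=2:    L    L    W    W    W    W
a=3:    L    L    W    W    W    W
a=4:    W    W    L    L    W    W
a=5:    W    W    L    L    W    W
a=6:    W    W    L    L    W    W
Cells with no legal move (terminal, hence L): (0,0), (0,1), (1,0), (1,1), (2,0), (2,1), (3,0), (3,1).
The remaining L cells, each justified by listing all of its moves:
(4,2): →(0,2)(W), (4,0)(W) — all W, so L
(4,3): →(0,3)(W), (4,1)(W) — all W, so L
(5,2): →(1,2)(W), (5,0)(W) — all W, so L
(5,3): →(1,3)(W), (5,1)(W) — all W, so L
(6,2): →(2,2)(W), (6,0)(W) — all W, so L
(6,3): →(2,3)(W), (6,1)(W) — all W, so L
Every other cell has at least one move into one of the L cells above, so it is W.
(0,5): the move to (0,1) reaches an L cell, so W
(2,4): the move to (2,0) reaches an L cell, so W
(6,2): one of the L cells justified above, so L

(0,5): W, (2,4): W, (6,2): L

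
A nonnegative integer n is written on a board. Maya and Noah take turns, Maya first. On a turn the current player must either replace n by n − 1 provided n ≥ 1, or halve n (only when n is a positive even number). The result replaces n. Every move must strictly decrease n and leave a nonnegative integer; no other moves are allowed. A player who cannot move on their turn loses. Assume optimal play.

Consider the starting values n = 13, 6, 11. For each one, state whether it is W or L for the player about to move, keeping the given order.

13: L, 6: W, 11: L

Work bottom-up. With no move the player to move loses. Otherwise the position is W if at least one move leads to an L position for the opponent, and L if every move leads to a W.
n=0: no move → L
n=1: reaches L-position 0 → W
n=2: only reaches 1(W), which is W → L
n=3: reaches L-position 2 → W
n=4: reaches L-position 2 → W
n=5: only reaches 4(W), which is W → L
n=6: reaches L-position 5 → W
n=7: only reaches 6(W), which is W → L
n=8: reaches L-position 7 → W
n=9: only reaches 8(W), which is W → L
n=10: reaches L-position 5 → W
n=11: only reaches 10(W), which is W → L
n=12: reaches L-position 11 → W
n=13: only reaches 12(W), which is W → L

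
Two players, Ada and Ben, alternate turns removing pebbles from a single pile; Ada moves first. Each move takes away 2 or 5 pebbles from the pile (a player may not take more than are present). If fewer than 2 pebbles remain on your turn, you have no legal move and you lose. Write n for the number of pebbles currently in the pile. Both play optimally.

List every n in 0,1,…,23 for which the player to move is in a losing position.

0, 1, 4, 7, 8, 11, 14, 15, 18, 21, 22

Classify positions by backward induction: terminal positions (no move available) are L. From any other position, the mover wins iff some move reaches an L.
n=0: no move → L
n=1: no move → L
n=2: W (go to 0, an L position)
n=3: W (go to 1, an L position)
n=4: L (sole option 2(W) is W)
n=5: W (go to 0, an L position)
n=6: W (go to 4, an L position)
n=7: L (options 5(W), 2(W) are all W)
n=8: L (options 6(W), 3(W) are all W)
n=9: W (go to 7, an L position)
n=10: W (go to 8, an L position)
n=11: L (options 9(W), 6(W) are all W)
n=12: W (go to 7, an L position)
n=13: W (go to 11, an L position)
n=14: L (options 12(W), 9(W) are all W)
n=15: L (options 13(W), 10(W) are all W)
n=16: W (go to 14, an L position)
n=17: W (go to 15, an L position)
n=18: L (options 16(W), 13(W) are all W)
n=19: W (go to 14, an L position)
n=20: W (go to 18, an L position)
n=21: L (options 19(W), 16(W) are all W)
n=22: L (options 20(W), 17(W) are all W)
n=23: W (go to 21, an L position)
Reading off the rows marked L gives the requested list; there are 11 such values of n.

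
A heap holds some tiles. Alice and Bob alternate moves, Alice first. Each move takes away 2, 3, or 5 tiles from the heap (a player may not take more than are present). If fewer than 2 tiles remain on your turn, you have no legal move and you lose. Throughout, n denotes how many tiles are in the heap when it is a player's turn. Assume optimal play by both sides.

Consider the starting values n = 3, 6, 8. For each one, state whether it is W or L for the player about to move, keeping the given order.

Label each position W (a win for the player to move) or L (a loss). A position with no legal move is L; any other position is W exactly when some move reaches an L, and L when every move reaches a W.
n=0: no move → L
n=1: no move → L
n=2: →0(L), so W
n=3: →1(L), so W
n=4: →1(L), so W
n=5: →0(L), so W
n=6: →1(L), so W
n=7: →5(W), 4(W), 2(W) — all W, so L
n=8: →6(W), 5(W), 3(W) — all W, so L

3: W, 6: W, 8: L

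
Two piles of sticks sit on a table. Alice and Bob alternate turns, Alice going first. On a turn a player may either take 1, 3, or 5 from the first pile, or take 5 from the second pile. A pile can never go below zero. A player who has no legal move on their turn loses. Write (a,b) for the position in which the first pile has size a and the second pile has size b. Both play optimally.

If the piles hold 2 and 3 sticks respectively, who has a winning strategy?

Build the W/L table. Terminal = L. A non-terminal position is W if it has a move to some L; otherwise it is L.
No move ever increases a pile, so every position that can arise here has a ≤ 2 and b ≤ 3; it is enough to label the cells with 0 ≤ a ≤ 2 and 0 ≤ b ≤ 3.
Every move lowers a or b (never raises either), so fill the grid row by row in increasing a, and left to right within a row: each cell's successors are then already labelled.
      b=0  b=1  b=2  b=3
a=0:    L    L    L    L
a=1:    W    W    W    W
a=2:    L    L    L    L
Cells with no legal move (terminal, hence L): (0,0), (0,1), (0,2), (0,3).
The remaining L cells, each justified by listing all of its moves:
(2,0): L (sole option (1,0)(W) is W)
(2,1): L (sole option (1,1)(W) is W)
(2,2): L (sole option (1,2)(W) is W)
(2,3): L (sole option (1,3)(W) is W)
Every other cell has at least one move into one of the L cells above, so it is W.
Every move from (2,3) reaches a W position, so the mover loses.

Bob wins.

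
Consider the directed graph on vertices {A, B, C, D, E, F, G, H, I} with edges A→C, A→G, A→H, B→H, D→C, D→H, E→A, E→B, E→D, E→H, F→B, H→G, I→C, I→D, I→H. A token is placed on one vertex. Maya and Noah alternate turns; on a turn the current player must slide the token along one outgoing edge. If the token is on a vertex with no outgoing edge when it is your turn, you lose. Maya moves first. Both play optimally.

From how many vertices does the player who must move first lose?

Label each position W (a win for the player to move) or L (a loss). A position with no legal move is L; any other position is W exactly when some move reaches an L, and L when every move reaches a W.
Every edge goes from a vertex to one that appears earlier in the order G, C, H, A, D, I, B, E, F, so processing vertices in that order labels each vertex after all of its successors.
G: no outgoing edge → L
C: no outgoing edge → L
H: W (go to G, an L position)
A: W (go to C, an L position)
D: W (go to C, an L position)
I: W (go to C, an L position)
B: L (sole option H(W) is W)
E: W (go to B, an L position)
F: W (go to B, an L position)
The L vertices are B, C, G; that is 3 in all.

3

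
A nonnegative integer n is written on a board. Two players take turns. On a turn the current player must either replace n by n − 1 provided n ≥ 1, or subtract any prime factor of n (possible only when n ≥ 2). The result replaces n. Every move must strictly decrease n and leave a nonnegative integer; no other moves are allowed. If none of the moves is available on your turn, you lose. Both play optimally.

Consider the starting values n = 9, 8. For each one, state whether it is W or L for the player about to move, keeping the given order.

9: W, 8: L

Compute win/loss labels from the base case upward. A position with no move is L. Any other position is W if it can reach an L in one move, else L.
n=0: no move → L
n=1: can move to 0, which is L ⇒ W
n=2: can move to 0, which is L ⇒ W
n=3: can move to 0, which is L ⇒ W
n=4: moves to 2(W), 3(W); every one is W ⇒ L
n=5: can move to 0, which is L ⇒ W
n=6: can move to 4, which is L ⇒ W
n=7: can move to 0, which is L ⇒ W
n=8: moves to 6(W), 7(W); every one is W ⇒ L
n=9: can move to 8, which is L ⇒ W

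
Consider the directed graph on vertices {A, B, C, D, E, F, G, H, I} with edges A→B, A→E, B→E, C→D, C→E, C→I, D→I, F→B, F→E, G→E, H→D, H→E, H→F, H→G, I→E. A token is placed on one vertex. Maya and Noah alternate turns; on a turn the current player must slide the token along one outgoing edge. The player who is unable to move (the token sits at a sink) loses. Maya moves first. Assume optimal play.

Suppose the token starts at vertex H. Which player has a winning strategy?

Classify positions by backward induction: terminal positions (no move available) are L. From any other position, the mover wins iff some move reaches an L.
Every edge goes from a vertex to one that appears earlier in the order E, G, I, B, D, C, F, H, A, so processing vertices in that order labels each vertex after all of its successors.
E: no outgoing edge → L
G: →E(L), so W
I: →E(L), so W
B: →E(L), so W
D: →I(W) only, which is W, so L
C: →D(L), so W
F: →E(L), so W
H: →D(L), so W
A: →E(L), so W
From H Maya can move to D, reaching an L position.

Maya wins.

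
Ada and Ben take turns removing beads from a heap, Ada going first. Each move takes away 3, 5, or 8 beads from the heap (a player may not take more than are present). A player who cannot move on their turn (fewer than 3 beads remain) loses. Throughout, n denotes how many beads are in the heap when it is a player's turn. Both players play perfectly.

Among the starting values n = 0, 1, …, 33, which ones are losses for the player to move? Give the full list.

Work bottom-up. With no move the player to move loses. Otherwise the position is W if at least one move leads to an L position for the opponent, and L if every move leads to a W.
n=0: no move → L
n=1: no move → L
n=2: no move → L
n=3: W (go to 0, an L position)
n=4: W (go to 1, an L position)
n=5: W (go to 2, an L position)
n=6: W (go to 1, an L position)
n=7: W (go to 2, an L position)
n=8: W (go to 0, an L position)
n=9: W (go to 1, an L position)
n=10: W (go to 2, an L position)
n=11: L (options 8(W), 6(W), 3(W) are all W)
n=12: L (options 9(W), 7(W), 4(W) are all W)
n=13: L (options 10(W), 8(W), 5(W) are all W)
n=14: W (go to 11, an L position)
n=15: W (go to 12, an L position)
n=16: W (go to 13, an L position)
n=17: W (go to 12, an L position)
n=18: W (go to 13, an L position)
n=19: W (go to 11, an L position)
n=20: W (go to 12, an L position)
n=21: W (go to 13, an L position)
n=22: L (options 19(W), 17(W), 14(W) are all W)
n=23: L (options 20(W), 18(W), 15(W) are all W)
n=24: L (options 21(W), 19(W), 16(W) are all W)
n=25: W (go to 22, an L position)
n=26: W (go to 23, an L position)
n=27: W (go to 24, an L position)
n=28: W (go to 23, an L position)
n=29: W (go to 24, an L position)
n=30: W (go to 22, an L position)
n=31: W (go to 23, an L position)
n=32: W (go to 24, an L position)
n=33: L (options 30(W), 28(W), 25(W) are all W)
Reading off the rows marked L gives the requested list; there are 10 such values of n.

0, 1, 2, 11, 12, 13, 22, 23, 24, 33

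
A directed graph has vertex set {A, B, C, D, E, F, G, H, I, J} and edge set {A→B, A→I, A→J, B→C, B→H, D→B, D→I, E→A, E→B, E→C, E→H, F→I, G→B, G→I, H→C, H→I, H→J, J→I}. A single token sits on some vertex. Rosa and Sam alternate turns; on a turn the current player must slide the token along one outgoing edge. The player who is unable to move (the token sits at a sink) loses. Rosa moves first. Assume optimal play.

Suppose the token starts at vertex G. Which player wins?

Rosa wins.

Work bottom-up. With no move the player to move loses. Otherwise the position is W if at least one move leads to an L position for the opponent, and L if every move leads to a W.
Every edge goes from a vertex to one that appears earlier in the order I, C, J, H, F, B, A, E, D, G, so processing vertices in that order labels each vertex after all of its successors.
I: no outgoing edge → L
C: no outgoing edge → L
J: W (go to I, an L position)
H: W (go to C, an L position)
F: W (go to I, an L position)
B: W (go to C, an L position)
A: W (go to I, an L position)
E: W (go to C, an L position)
D: W (go to I, an L position)
G: W (go to I, an L position)
From G Rosa can move to I, reaching an L position.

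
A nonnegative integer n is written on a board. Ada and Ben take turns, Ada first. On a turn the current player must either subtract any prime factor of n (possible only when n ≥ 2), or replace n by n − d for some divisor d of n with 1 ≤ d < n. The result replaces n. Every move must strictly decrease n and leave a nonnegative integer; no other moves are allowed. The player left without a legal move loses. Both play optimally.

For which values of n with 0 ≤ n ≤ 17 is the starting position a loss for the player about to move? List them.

Use the standard recursion: the mover loses at a terminal position; elsewhere, the mover wins exactly when some move hands the opponent an L position.
n=0: no move → L
n=1: no move → L
n=2: →0(L), so W
n=3: →0(L), so W
n=4: →2(W), 3(W) — all W, so L
n=5: →0(L), so W
n=6: →4(L), so W
n=7: →0(L), so W
n=8: →4(L), so W
n=9: →6(W), 8(W) — all W, so L
n=10: →9(L), so W
n=11: →0(L), so W
n=12: →9(L), so W
n=13: →0(L), so W
n=14: →7(W), 12(W), 13(W) — all W, so L
n=15: →14(L), so W
n=16: →14(L), so W
n=17: →0(L), so W
Reading off the rows marked L gives the requested list; there are 5 such values of n.

0, 1, 4, 9, 14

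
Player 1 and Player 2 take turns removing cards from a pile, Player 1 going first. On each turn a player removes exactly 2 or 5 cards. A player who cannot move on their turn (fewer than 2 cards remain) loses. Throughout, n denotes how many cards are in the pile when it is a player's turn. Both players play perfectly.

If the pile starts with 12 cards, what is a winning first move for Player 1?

Work bottom-up. With no move the player to move loses. Otherwise the position is W if at least one move leads to an L position for the opponent, and L if every move leads to a W.
n=0: no move → L
n=1: no move → L
n=2: reaches L-position 0 → W
n=3: reaches L-position 1 → W
n=4: only reaches 2(W), which is W → L
n=5: reaches L-position 0 → W
n=6: reaches L-position 4 → W
n=7: only reaches 5(W), 2(W), all W → L
n=8: only reaches 6(W), 3(W), all W → L
n=9: reaches L-position 7 → W
n=10: reaches L-position 8 → W
n=11: only reaches 9(W), 6(W), all W → L
n=12: reaches L-position 7 → W
From 12, the L positions reachable in one move are: 7.

Remove 5, leaving 7.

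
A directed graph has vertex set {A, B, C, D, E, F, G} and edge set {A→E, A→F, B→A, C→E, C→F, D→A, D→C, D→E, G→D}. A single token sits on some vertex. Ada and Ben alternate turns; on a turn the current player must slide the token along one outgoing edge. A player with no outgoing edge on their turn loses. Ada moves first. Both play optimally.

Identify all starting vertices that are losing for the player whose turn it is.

B, E, F, G

Label each position W (a win for the player to move) or L (a loss). A position with no legal move is L; any other position is W exactly when some move reaches an L, and L when every move reaches a W.
Every edge goes from a vertex to one that appears earlier in the order F, E, A, C, D, G, B, so processing vertices in that order labels each vertex after all of its successors.
F: no outgoing edge → L
E: no outgoing edge → L
A: W (go to E, an L position)
C: W (go to E, an L position)
D: W (go to E, an L position)
G: L (sole option D(W) is W)
B: L (sole option A(W) is W)
The losing starting vertices are exactly the entries labelled L in this table (4 of them).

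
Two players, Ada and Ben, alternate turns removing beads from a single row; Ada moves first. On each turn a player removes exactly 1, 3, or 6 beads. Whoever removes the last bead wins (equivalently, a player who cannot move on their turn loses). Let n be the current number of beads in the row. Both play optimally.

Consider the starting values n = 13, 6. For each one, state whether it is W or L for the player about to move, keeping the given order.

13: L, 6: W

Compute win/loss labels from the base case upward. A position with no move is L. Any other position is W if it can reach an L in one move, else L.
n=0: no move → L
n=1: reaches L-position 0 → W
n=2: only reaches 1(W), which is W → L
n=3: reaches L-position 2 → W
n=4: only reaches 3(W), 1(W), all W → L
n=5: reaches L-position 4 → W
n=6: reaches L-position 0 → W
n=7: reaches L-position 4 → W
n=8: reaches L-position 2 → W
n=9: only reaches 8(W), 6(W), 3(W), all W → L
n=10: reaches L-position 9 → W
n=11: only reaches 10(W), 8(W), 5(W), all W → L
n=12: reaches L-position 11 → W
n=13: only reaches 12(W), 10(W), 7(W), all W → L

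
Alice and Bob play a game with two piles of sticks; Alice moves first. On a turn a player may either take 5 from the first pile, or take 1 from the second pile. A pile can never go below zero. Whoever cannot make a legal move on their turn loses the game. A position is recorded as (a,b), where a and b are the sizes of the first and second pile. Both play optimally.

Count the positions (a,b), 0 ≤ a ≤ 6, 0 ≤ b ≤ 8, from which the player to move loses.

Positions with no move are L. A position that does have a move is losing for the player to move precisely when every available move leads to a winning position for the opponent. Fill in the labels:
Every move lowers a or b (never raises either), so fill the grid row by row in increasing a, and left to right within a row: each cell's successors are then already labelled.
      b=0  b=1  b=2  b=3  b=4  b=5  b=6  b=7  b=8
a=0:    L    W    L    W    L    W    L    W    L
a=1:    L    W    L    W    L    W    L    W    L
a=2:    L    W    L    W    L    W    L    W    L
a=3:    L    W    L    W    L    W    L    W    L
a=4:    L    W    L    W    L    W    L    W    L
a=5:    W    L    W    L    W    L    W    L    W
a=6:    W    L    W    L    W    L    W    L    W
Cells with no legal move (terminal, hence L): (0,0), (1,0), (2,0), (3,0), (4,0).
The remaining L cells, each justified by listing all of its moves:
(0,2): only reaches (0,1)(W), which is W → L
(0,4): only reaches (0,3)(W), which is W → L
(0,6): only reaches (0,5)(W), which is W → L
(0,8): only reaches (0,7)(W), which is W → L
(1,2): only reaches (1,1)(W), which is W → L
(1,4): only reaches (1,3)(W), which is W → L
(1,6): only reaches (1,5)(W), which is W → L
(1,8): only reaches (1,7)(W), which is W → L
(2,2): only reaches (2,1)(W), which is W → L
(2,4): only reaches (2,3)(W), which is W → L
(2,6): only reaches (2,5)(W), which is W → L
(2,8): only reaches (2,7)(W), which is W → L
(3,2): only reaches (3,1)(W), which is W → L
(3,4): only reaches (3,3)(W), which is W → L
(3,6): only reaches (3,5)(W), which is W → L
(3,8): only reaches (3,7)(W), which is W → L
(4,2): only reaches (4,1)(W), which is W → L
(4,4): only reaches (4,3)(W), which is W → L
(4,6): only reaches (4,5)(W), which is W → L
(4,8): only reaches (4,7)(W), which is W → L
(5,1): only reaches (0,1)(W), (5,0)(W), all W → L
(5,3): only reaches (0,3)(W), (5,2)(W), all W → L
(5,5): only reaches (0,5)(W), (5,4)(W), all W → L
(5,7): only reaches (0,7)(W), (5,6)(W), all W → L
(6,1): only reaches (1,1)(W), (6,0)(W), all W → L
(6,3): only reaches (1,3)(W), (6,2)(W), all W → L
(6,5): only reaches (1,5)(W), (6,4)(W), all W → L
(6,7): only reaches (1,7)(W), (6,6)(W), all W → L
Every other cell has at least one move into one of the L cells above, so it is W.
L cells per row: a=0: 5, a=1: 5, a=2: 5, a=3: 5, a=4: 5, a=5: 4, a=6: 4; total 33.

33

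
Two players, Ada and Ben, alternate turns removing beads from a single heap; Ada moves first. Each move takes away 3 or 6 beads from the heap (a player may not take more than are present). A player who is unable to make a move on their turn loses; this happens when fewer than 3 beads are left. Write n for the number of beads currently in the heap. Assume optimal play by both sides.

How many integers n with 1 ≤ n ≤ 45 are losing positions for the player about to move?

15

Use the standard recursion: the mover loses at a terminal position; elsewhere, the mover wins exactly when some move hands the opponent an L position.
n=0: no move → L
n=1: no move → L
n=2: no move → L
n=3: can move to 0, which is L ⇒ W
n=4: can move to 1, which is L ⇒ W
n=5: can move to 2, which is L ⇒ W
n=6: can move to 0, which is L ⇒ W
n=7: can move to 1, which is L ⇒ W
n=8: can move to 2, which is L ⇒ W
n=9: moves to 6(W), 3(W); every one is W ⇒ L
n=10: moves to 7(W), 4(W); every one is W ⇒ L
n=11: moves to 8(W), 5(W); every one is W ⇒ L
n=12: can move to 9, which is L ⇒ W
n=13: can move to 10, which is L ⇒ W
n=14: can move to 11, which is L ⇒ W
n=15: can move to 9, which is L ⇒ W
n=16: can move to 10, which is L ⇒ W
n=17: can move to 11, which is L ⇒ W
n=18: moves to 15(W), 12(W); every one is W ⇒ L
n=19: moves to 16(W), 13(W); every one is W ⇒ L
n=20: moves to 17(W), 14(W); every one is W ⇒ L
n=21: can move to 18, which is L ⇒ W
n=22: can move to 19, which is L ⇒ W
n=23: can move to 20, which is L ⇒ W
n=24: can move to 18, which is L ⇒ W
n=25: can move to 19, which is L ⇒ W
n=26: can move to 20, which is L ⇒ W
n=27: moves to 24(W), 21(W); every one is W ⇒ L
n=28: moves to 25(W), 22(W); every one is W ⇒ L
n=29: moves to 26(W), 23(W); every one is W ⇒ L
n=30: can move to 27, which is L ⇒ W
n=31: can move to 28, which is L ⇒ W
n=32: can move to 29, which is L ⇒ W
n=33: can move to 27, which is L ⇒ W
n=34: can move to 28, which is L ⇒ W
n=35: can move to 29, which is L ⇒ W
n=36: moves to 33(W), 30(W); every one is W ⇒ L
n=37: moves to 34(W), 31(W); every one is W ⇒ L
n=38: moves to 35(W), 32(W); every one is W ⇒ L
n=39: can move to 36, which is L ⇒ W
n=40: can move to 37, which is L ⇒ W
n=41: can move to 38, which is L ⇒ W
n=42: can move to 36, which is L ⇒ W
n=43: can move to 37, which is L ⇒ W
n=44: can move to 38, which is L ⇒ W
n=45: moves to 42(W), 39(W); every one is W ⇒ L
L entries with 1 ≤ n ≤ 45 (n=0 is outside the asked range and is not counted): n = 1, 2, 9, 10, 11, 18, 19, 20, 27, 28, 29, 36, 37, 38, 45; that makes 15.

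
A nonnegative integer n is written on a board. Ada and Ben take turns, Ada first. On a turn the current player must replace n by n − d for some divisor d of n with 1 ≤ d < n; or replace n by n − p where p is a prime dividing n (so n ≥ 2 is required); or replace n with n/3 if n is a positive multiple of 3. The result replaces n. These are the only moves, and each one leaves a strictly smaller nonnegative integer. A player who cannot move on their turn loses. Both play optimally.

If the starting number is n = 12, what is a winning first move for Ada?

Positions with no move are L. A position that does have a move is losing for the player to move precisely when every available move leads to a winning position for the opponent. Fill in the labels:
n=0: no move → L
n=1: no move → L
n=2: W (go to 0, an L position)
n=3: W (go to 0, an L position)
n=4: L (options 2(W), 3(W) are all W)
n=5: W (go to 0, an L position)
n=6: W (go to 4, an L position)
n=7: W (go to 0, an L position)
n=8: W (go to 4, an L position)
n=9: L (options 3(W), 6(W), 8(W) are all W)
n=10: W (go to 9, an L position)
n=11: W (go to 0, an L position)
n=12: W (go to 4, an L position)
From 12, the L positions reachable in one move are: 4, 9. Any move reaching one of these is winning.

Move to 4.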